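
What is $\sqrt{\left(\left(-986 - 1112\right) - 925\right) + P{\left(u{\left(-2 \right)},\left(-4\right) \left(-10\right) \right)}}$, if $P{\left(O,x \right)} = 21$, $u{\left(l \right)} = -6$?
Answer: $i \sqrt{3002} \approx 54.791 i$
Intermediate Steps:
$\sqrt{\left(\left(-986 - 1112\right) - 925\right) + P{\left(u{\left(-2 \right)},\left(-4\right) \left(-10\right) \right)}} = \sqrt{\left(\left(-986 - 1112\right) - 925\right) + 21} = \sqrt{\left(-2098 - 925\right) + 21} = \sqrt{-3023 + 21} = \sqrt{-3002} = i \sqrt{3002}$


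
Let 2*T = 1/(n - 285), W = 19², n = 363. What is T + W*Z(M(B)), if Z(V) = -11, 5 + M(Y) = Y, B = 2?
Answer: -619475/156 ≈ -3971.0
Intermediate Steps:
M(Y) = -5 + Y
W = 361
T = 1/156 (T = 1/(2*(363 - 285)) = (½)/78 = (½)*(1/78) = 1/156 ≈ 0.0064103)
T + W*Z(M(B)) = 1/156 + 361*(-11) = 1/156 - 3971 = -619475/156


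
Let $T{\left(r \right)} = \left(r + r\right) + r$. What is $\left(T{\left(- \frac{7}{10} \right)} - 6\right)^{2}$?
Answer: $\frac{6561}{100} \approx 65.61$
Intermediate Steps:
$T{\left(r \right)} = 3 r$ ($T{\left(r \right)} = 2 r + r = 3 r$)
$\left(T{\left(- \frac{7}{10} \right)} - 6\right)^{2} = \left(3 \left(- \frac{7}{10}\right) - 6\right)^{2} = \left(- \frac{21}{10} - 6\right)^{2} = \left(- \frac{81}{10}\right)^{2} = \frac{6561}{100}$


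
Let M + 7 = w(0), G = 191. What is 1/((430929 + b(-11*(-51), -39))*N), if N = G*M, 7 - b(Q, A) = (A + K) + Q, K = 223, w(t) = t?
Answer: -1/575165367 ≈ -1.7386e-9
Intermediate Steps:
M = -7 (M = -7 + 0 = -7)
b(Q, A) = -216 - A - Q (b(Q, A) = 7 - ((A + 223) + Q) = 7 - ((223 + A) + Q) = 7 - (223 + A + Q) = 7 + (-223 - A - Q) = -216 - A - Q)
N = -1337 (N = 191*(-7) = -1337)
1/((430929 + b(-11*(-51), -39))*N) = 1/((430929 + (-216 - 1*(-39) - (-11)*(-51)))*(-1337)) = -1/1337/(430929 + (-216 + 39 - 1*561)) = -1/1337/(430929 + (-216 + 39 - 561)) = -1/1337/(430929 - 738) = -1/1337/430191 = (1/430191)*(-1/1337) = -1/575165367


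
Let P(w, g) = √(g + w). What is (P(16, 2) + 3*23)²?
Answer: 4779 + 414*√2 ≈ 5364.5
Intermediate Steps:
(P(16, 2) + 3*23)² = (√(2 + 16) + 3*23)² = (√18 + 69)² = (3*√2 + 69)² = (69 + 3*√2)²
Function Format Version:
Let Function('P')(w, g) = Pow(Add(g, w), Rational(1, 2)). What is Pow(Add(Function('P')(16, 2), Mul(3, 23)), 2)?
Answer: Add(4779, Mul(414, Pow(2, Rational(1, 2)))) ≈ 5364.5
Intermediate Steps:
Pow(Add(Function('P')(16, 2), Mul(3, 23)), 2) = Pow(Add(Pow(Add(2, 16), Rational(1, 2)), Mul(3, 23)), 2) = Pow(Add(Pow(18, Rational(1, 2)), 69), 2) = Pow(Add(Mul(3, Pow(2, Rational(1, 2))), 69), 2) = Pow(Add(69, Mul(3, Pow(2, Rational(1, 2)))), 2)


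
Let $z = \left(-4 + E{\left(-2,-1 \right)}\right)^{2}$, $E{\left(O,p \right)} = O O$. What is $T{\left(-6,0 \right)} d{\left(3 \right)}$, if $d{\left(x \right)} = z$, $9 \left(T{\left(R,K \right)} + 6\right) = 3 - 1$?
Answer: $0$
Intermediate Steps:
$E{\left(O,p \right)} = O^{2}$
$T{\left(R,K \right)} = - \frac{52}{9}$ ($T{\left(R,K \right)} = -6 + \frac{3 - 1}{9} = -6 + \frac{1}{9} \cdot 2 = -6 + \frac{2}{9} = - \frac{52}{9}$)
$z = 0$ ($z = \left(-4 + \left(-2\right)^{2}\right)^{2} = \left(-4 + 4\right)^{2} = 0^{2} = 0$)
$d{\left(x \right)} = 0$
$T{\left(-6,0 \right)} d{\left(3 \right)} = \left(- \frac{52}{9}\right) 0 = 0$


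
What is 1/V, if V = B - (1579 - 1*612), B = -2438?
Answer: -1/3405 ≈ -0.00029369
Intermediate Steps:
V = -3405 (V = -2438 - (1579 - 1*612) = -2438 - (1579 - 612) = -2438 - 1*967 = -2438 - 967 = -3405)
1/V = 1/(-3405) = -1/3405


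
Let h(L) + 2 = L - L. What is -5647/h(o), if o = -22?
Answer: 5647/2 ≈ 2823.5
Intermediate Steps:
h(L) = -2 (h(L) = -2 + (L - L) = -2 + 0 = -2)
-5647/h(o) = -5647/(-2) = -5647*(-1/2) = 5647/2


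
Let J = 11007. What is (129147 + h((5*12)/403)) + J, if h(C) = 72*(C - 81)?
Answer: 54136086/403 ≈ 1.3433e+5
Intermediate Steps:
h(C) = -5832 + 72*C (h(C) = 72*(-81 + C) = -5832 + 72*C)
(129147 + h((5*12)/403)) + J = (129147 + (-5832 + 72*((5*12)/403))) + 11007 = (129147 + (-5832 + 72*(60*(1/403)))) + 11007 = (129147 + (-5832 + 72*(60/403))) + 11007 = (129147 + (-5832 + 4320/403)) + 11007 = (129147 - 2345976/403) + 11007 = 49700265/403 + 11007 = 54136086/403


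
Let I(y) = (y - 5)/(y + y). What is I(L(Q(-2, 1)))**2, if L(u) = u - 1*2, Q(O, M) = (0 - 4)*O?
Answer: 1/144 ≈ 0.0069444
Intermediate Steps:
Q(O, M) = -4*O
L(u) = -2 + u (L(u) = u - 2 = -2 + u)
I(y) = (-5 + y)/(2*y) (I(y) = (-5 + y)/((2*y)) = (-5 + y)*(1/(2*y)) = (-5 + y)/(2*y))
I(L(Q(-2, 1)))**2 = ((-5 + (-2 - 4*(-2)))/(2*(-2 - 4*(-2))))**2 = ((-5 + (-2 + 8))/(2*(-2 + 8)))**2 = ((1/2)*(-5 + 6)/6)**2 = ((1/2)*(1/6)*1)**2 = (1/12)**2 = 1/144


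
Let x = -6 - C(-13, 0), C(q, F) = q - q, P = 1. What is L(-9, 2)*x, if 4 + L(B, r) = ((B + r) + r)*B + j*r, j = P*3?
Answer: -282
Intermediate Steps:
C(q, F) = 0
j = 3 (j = 1*3 = 3)
L(B, r) = -4 + 3*r + B*(B + 2*r) (L(B, r) = -4 + (((B + r) + r)*B + 3*r) = -4 + ((B + 2*r)*B + 3*r) = -4 + (B*(B + 2*r) + 3*r) = -4 + (3*r + B*(B + 2*r)) = -4 + 3*r + B*(B + 2*r))
x = -6 (x = -6 - 1*0 = -6 + 0 = -6)
L(-9, 2)*x = (-4 + (-9)² + 3*2 + 2*(-9)*2)*(-6) = (-4 + 81 + 6 - 36)*(-6) = 47*(-6) = -282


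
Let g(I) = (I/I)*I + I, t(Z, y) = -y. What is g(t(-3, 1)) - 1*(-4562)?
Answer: 4560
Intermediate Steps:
g(I) = 2*I (g(I) = 1*I + I = I + I = 2*I)
g(t(-3, 1)) - 1*(-4562) = 2*(-1*1) - 1*(-4562) = 2*(-1) + 4562 = -2 + 4562 = 4560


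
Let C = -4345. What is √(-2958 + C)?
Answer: I*√7303 ≈ 85.458*I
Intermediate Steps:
√(-2958 + C) = √(-2958 - 4345) = √(-7303) = I*√7303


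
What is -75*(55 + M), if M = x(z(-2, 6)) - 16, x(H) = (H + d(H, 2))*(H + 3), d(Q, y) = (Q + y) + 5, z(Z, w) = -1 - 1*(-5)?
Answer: -10800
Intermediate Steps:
z(Z, w) = 4 (z(Z, w) = -1 + 5 = 4)
d(Q, y) = 5 + Q + y
x(H) = (3 + H)*(7 + 2*H) (x(H) = (H + (5 + H + 2))*(H + 3) = (H + (7 + H))*(3 + H) = (7 + 2*H)*(3 + H) = (3 + H)*(7 + 2*H))
M = 89 (M = (21 + 2*4² + 13*4) - 16 = (21 + 2*16 + 52) - 16 = (21 + 32 + 52) - 16 = 105 - 16 = 89)
-75*(55 + M) = -75*(55 + 89) = -75*144 = -10800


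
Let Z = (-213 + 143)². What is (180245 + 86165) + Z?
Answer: 271310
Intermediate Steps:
Z = 4900 (Z = (-70)² = 4900)
(180245 + 86165) + Z = (180245 + 86165) + 4900 = 266410 + 4900 = 271310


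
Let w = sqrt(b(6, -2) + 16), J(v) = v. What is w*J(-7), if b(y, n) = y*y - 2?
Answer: -35*sqrt(2) ≈ -49.497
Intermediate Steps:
b(y, n) = -2 + y**2 (b(y, n) = y**2 - 2 = -2 + y**2)
w = 5*sqrt(2) (w = sqrt((-2 + 6**2) + 16) = sqrt((-2 + 36) + 16) = sqrt(34 + 16) = sqrt(50) = 5*sqrt(2) ≈ 7.0711)
w*J(-7) = (5*sqrt(2))*(-7) = -35*sqrt(2)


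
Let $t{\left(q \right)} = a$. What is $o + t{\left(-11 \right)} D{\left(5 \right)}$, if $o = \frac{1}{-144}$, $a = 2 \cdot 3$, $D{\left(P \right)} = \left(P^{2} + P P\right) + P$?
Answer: $\frac{47519}{144} \approx 329.99$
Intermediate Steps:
$D{\left(P \right)} = P + 2 P^{2}$ ($D{\left(P \right)} = \left(P^{2} + P^{2}\right) + P = 2 P^{2} + P = P + 2 P^{2}$)
$a = 6$
$o = - \frac{1}{144} \approx -0.0069444$
$t{\left(q \right)} = 6$
$o + t{\left(-11 \right)} D{\left(5 \right)} = - \frac{1}{144} + 6 \cdot 5 \left(1 + 2 \cdot 5\right) = - \frac{1}{144} + 6 \cdot 5 \left(1 + 10\right) = - \frac{1}{144} + 6 \cdot 5 \cdot 11 = - \frac{1}{144} + 6 \cdot 55 = - \frac{1}{144} + 330 = \frac{47519}{144}$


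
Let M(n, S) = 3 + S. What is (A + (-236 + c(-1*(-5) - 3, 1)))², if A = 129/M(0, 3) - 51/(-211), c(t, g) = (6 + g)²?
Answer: 4863528121/178084 ≈ 27310.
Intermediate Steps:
A = 9175/422 (A = 129/(3 + 3) - 51/(-211) = 129/6 - 51*(-1/211) = 129*(⅙) + 51/211 = 43/2 + 51/211 = 9175/422 ≈ 21.742)
(A + (-236 + c(-1*(-5) - 3, 1)))² = (9175/422 + (-236 + (6 + 1)²))² = (9175/422 + (-236 + 7²))² = (9175/422 + (-236 + 49))² = (9175/422 - 187)² = (-69739/422)² = 4863528121/178084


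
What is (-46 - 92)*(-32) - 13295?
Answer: -8879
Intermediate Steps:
(-46 - 92)*(-32) - 13295 = -138*(-32) - 13295 = 4416 - 13295 = -8879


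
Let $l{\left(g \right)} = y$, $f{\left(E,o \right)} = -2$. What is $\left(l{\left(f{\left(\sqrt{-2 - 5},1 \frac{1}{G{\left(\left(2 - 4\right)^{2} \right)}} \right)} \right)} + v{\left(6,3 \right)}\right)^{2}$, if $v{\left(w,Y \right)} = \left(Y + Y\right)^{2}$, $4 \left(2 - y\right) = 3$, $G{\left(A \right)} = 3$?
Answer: $\frac{22201}{16} \approx 1387.6$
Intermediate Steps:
$y = \frac{5}{4}$ ($y = 2 - \frac{3}{4} = \frac{5}{4} \approx 1.25$)
$v{\left(w,Y \right)} = 4 Y^{2}$ ($v{\left(w,Y \right)} = \left(2 Y\right)^{2} = 4 Y^{2}$)
$l{\left(g \right)} = \frac{5}{4}$
$\left(l{\left(f{\left(\sqrt{-2 - 5},1 \frac{1}{G{\left(\left(2 - 4\right)^{2} \right)}} \right)} \right)} + v{\left(6,3 \right)}\right)^{2} = \left(\frac{5}{4} + 4 \cdot 3^{2}\right)^{2} = \left(\frac{5}{4} + 4 \cdot 9\right)^{2} = \left(\frac{5}{4} + 36\right)^{2} = \left(\frac{149}{4}\right)^{2} = \frac{22201}{16}$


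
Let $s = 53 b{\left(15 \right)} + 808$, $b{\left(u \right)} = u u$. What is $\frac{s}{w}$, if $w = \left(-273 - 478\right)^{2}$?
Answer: $\frac{12733}{564001} \approx 0.022576$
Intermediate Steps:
$b{\left(u \right)} = u^{2}$
$w = 564001$ ($w = \left(-751\right)^{2} = 564001$)
$s = 12733$ ($s = 53 \cdot 15^{2} + 808 = 53 \cdot 225 + 808 = 11925 + 808 = 12733$)
$\frac{s}{w} = \frac{12733}{564001}$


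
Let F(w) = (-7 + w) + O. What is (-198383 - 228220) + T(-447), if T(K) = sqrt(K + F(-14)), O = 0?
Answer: -426603 + 6*I*sqrt(13) ≈ -4.266e+5 + 21.633*I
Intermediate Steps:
F(w) = -7 + w (F(w) = (-7 + w) + 0 = -7 + w)
T(K) = sqrt(-21 + K) (T(K) = sqrt(K + (-7 - 14)) = sqrt(K - 21) = sqrt(-21 + K))
(-198383 - 228220) + T(-447) = (-198383 - 228220) + sqrt(-21 - 447) = -426603 + sqrt(-468) = -426603 + 6*I*sqrt(13)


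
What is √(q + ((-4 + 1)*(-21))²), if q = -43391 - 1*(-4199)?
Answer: I*√35223 ≈ 187.68*I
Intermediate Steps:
q = -39192 (q = -43391 + 4199 = -39192)
√(q + ((-4 + 1)*(-21))²) = √(-39192 + ((-4 + 1)*(-21))²) = √(-39192 + (-3*(-21))²) = √(-39192 + 63²) = √(-39192 + 3969) = √(-35223) = I*√35223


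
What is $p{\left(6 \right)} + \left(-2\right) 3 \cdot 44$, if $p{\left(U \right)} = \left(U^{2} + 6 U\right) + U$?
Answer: $-186$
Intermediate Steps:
$p{\left(U \right)} = U^{2} + 7 U$
$p{\left(6 \right)} + \left(-2\right) 3 \cdot 44 = 6 \left(7 + 6\right) + \left(-2\right) 3 \cdot 44 = 6 \cdot 13 - 264 = 78 - 264 = -186$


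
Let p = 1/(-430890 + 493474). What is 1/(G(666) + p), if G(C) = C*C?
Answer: 62584/27759508705 ≈ 2.2545e-6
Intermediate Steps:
G(C) = C**2
p = 1/62584 ≈ 1.5979e-5
1/(G(666) + p) = 1/(666**2 + 1/62584) = 1/(443556 + 1/62584) = 1/(27759508705/62584) = 62584/27759508705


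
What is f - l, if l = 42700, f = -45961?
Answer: -88661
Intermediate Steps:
f - l = -45961 - 1*42700 = -45961 - 42700 = -88661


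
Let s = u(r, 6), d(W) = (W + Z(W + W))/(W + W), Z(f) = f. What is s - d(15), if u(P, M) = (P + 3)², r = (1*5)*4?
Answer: 1055/2 ≈ 527.50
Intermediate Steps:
r = 20 (r = 5*4 = 20)
u(P, M) = (3 + P)²
d(W) = 3/2 (d(W) = (W + (W + W))/(W + W) = (W + 2*W)/((2*W)) = (3*W)*(1/(2*W)) = 3/2)
s = 529 (s = (3 + 20)² = 23² = 529)
s - d(15) = 529 - 1*3/2 = 529 - 3/2 = 1055/2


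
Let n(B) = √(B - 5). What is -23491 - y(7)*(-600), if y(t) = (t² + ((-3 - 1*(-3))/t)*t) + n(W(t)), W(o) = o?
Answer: 5909 + 600*√2 ≈ 6757.5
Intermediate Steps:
n(B) = √(-5 + B)
y(t) = t² + √(-5 + t) (y(t) = (t² + ((-3 - 1*(-3))/t)*t) + √(-5 + t) = (t² + ((-3 + 3)/t)*t) + √(-5 + t) = (t² + (0/t)*t) + √(-5 + t) = (t² + 0*t) + √(-5 + t) = (t² + 0) + √(-5 + t) = t² + √(-5 + t))
-23491 - y(7)*(-600) = -23491 - (7² + √(-5 + 7))*(-600) = -23491 - (49 + √2)*(-600) = -23491 - (-29400 - 600*√2) = -23491 + (29400 + 600*√2) = 5909 + 600*√2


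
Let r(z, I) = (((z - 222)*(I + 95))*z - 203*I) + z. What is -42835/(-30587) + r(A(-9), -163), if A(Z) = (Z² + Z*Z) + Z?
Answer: 22974489101/30587 ≈ 7.5112e+5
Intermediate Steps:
A(Z) = Z + 2*Z² (A(Z) = (Z² + Z²) + Z = 2*Z² + Z = Z + 2*Z²)
r(z, I) = z - 203*I + z*(-222 + z)*(95 + I) (r(z, I) = (((-222 + z)*(95 + I))*z - 203*I) + z = (z*(-222 + z)*(95 + I) - 203*I) + z = (-203*I + z*(-222 + z)*(95 + I)) + z = z - 203*I + z*(-222 + z)*(95 + I))
-42835/(-30587) + r(A(-9), -163) = -42835/(-30587) + (-(-189801)*(1 + 2*(-9)) - 203*(-163) + 95*(-9*(1 + 2*(-9)))² - 163*81*(1 + 2*(-9))² - 222*(-163)*(-9*(1 + 2*(-9)))) = -42835*(-1/30587) + (-(-189801)*(1 - 18) + 33089 + 95*(-9*(1 - 18))² - 163*81*(1 - 18)² - 222*(-163)*(-9*(1 - 18))) = 42835/30587 + (-(-189801)*(-17) + 33089 + 95*(-9*(-17))² - 163*(-9*(-17))² - 222*(-163)*(-9*(-17))) = 42835/30587 + (-21089*153 + 33089 + 95*153² - 163*153² - 222*(-163)*153) = 42835/30587 + (-3226617 + 33089 + 95*23409 - 163*23409 + 5536458) = 42835/30587 + (-3226617 + 33089 + 2223855 - 3815667 + 5536458) = 42835/30587 + 751118 = 22974489101/30587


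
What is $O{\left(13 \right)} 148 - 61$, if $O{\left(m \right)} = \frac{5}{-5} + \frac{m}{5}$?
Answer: $\frac{879}{5} \approx 175.8$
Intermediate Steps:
$O{\left(m \right)} = -1 + \frac{m}{5}$ ($O{\left(m \right)} = 5 \left(- \frac{1}{5}\right) + m \frac{1}{5} = -1 + \frac{m}{5}$)
$O{\left(13 \right)} 148 - 61 = \left(-1 + \frac{1}{5} \cdot 13\right) 148 - 61 = \left(-1 + \frac{13}{5}\right) 148 - 61 = \frac{8}{5} \cdot 148 - 61 = \frac{1184}{5} - 61 = \frac{879}{5}$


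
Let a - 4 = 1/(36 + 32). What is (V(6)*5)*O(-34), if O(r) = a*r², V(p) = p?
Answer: 139230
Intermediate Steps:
a = 273/68 (a = 4 + 1/(36 + 32) = 4 + 1/68 = 273/68 ≈ 4.0147)
O(r) = 273*r²/68
(V(6)*5)*O(-34) = (6*5)*((273/68)*(-34)²) = 30*((273/68)*1156) = 30*4641 = 139230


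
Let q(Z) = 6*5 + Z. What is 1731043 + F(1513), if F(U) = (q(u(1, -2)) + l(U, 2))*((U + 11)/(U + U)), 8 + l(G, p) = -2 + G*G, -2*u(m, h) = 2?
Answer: 4363429315/1513 ≈ 2.8840e+6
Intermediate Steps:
u(m, h) = -1 (u(m, h) = -½*2 = -1)
l(G, p) = -10 + G² (l(G, p) = -8 + (-2 + G*G) = -8 + (-2 + G²) = -10 + G²)
q(Z) = 30 + Z
F(U) = (11 + U)*(19 + U²)/(2*U) (F(U) = ((30 - 1) + (-10 + U²))*((U + 11)/(U + U)) = (29 + (-10 + U²))*((11 + U)/((2*U))) = (19 + U²)*((11 + U)*(1/(2*U))) = (19 + U²)*((11 + U)/(2*U)) = (11 + U)*(19 + U²)/(2*U))
1731043 + F(1513) = 1731043 + (½)*(209 + 11*1513² + 1513*(19 + 1513²))/1513 = 1731043 + (½)*(1/1513)*(209 + 11*2289169 + 1513*(19 + 2289169)) = 1731043 + (½)*(1/1513)*(209 + 25180859 + 1513*2289188) = 1731043 + (½)*(1/1513)*(209 + 25180859 + 3463541444) = 1731043 + (½)*(1/1513)*3488722512 = 1731043 + 1744361256/1513 = 4363429315/1513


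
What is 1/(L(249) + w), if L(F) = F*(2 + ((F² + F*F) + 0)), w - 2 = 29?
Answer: 1/30877027 ≈ 3.2387e-8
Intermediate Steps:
w = 31 (w = 2 + 29 = 31)
L(F) = F*(2 + 2*F²) (L(F) = F*(2 + ((F² + F²) + 0)) = F*(2 + (2*F² + 0)) = F*(2 + 2*F²))
1/(L(249) + w) = 1/(2*249*(1 + 249²) + 31) = 1/(2*249*(1 + 62001) + 31) = 1/(2*249*62002 + 31) = 1/(30876996 + 31) = 1/30877027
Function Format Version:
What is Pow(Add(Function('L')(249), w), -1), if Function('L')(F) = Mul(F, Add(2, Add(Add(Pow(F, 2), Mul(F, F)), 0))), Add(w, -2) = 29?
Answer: Rational(1, 30877027) ≈ 3.2387e-8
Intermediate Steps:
w = 31 (w = Add(2, 29) = 31)
Function('L')(F) = Mul(F, Add(2, Mul(2, Pow(F, 2)))) (Function('L')(F) = Mul(F, Add(2, Add(Add(Pow(F, 2), Pow(F, 2)), 0))) = Mul(F, Add(2, Add(Mul(2, Pow(F, 2)), 0))) = Mul(F, Add(2, Mul(2, Pow(F, 2)))))
Pow(Add(Function('L')(249), w), -1) = Pow(Add(Mul(2, 249, Add(1, Pow(249, 2))), 31), -1) = Pow(Add(Mul(2, 249, Add(1, 62001)), 31), -1) = Pow(Add(Mul(2, 249, 62002), 31), -1) = Pow(Add(30876996, 31), -1) = Pow(30877027, -1) = Rational(1, 30877027)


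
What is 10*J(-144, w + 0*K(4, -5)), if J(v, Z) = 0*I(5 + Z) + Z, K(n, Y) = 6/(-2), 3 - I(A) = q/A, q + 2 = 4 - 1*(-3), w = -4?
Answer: -40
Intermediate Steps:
q = 5 (q = -2 + (4 - 1*(-3)) = -2 + (4 + 3) = -2 + 7 = 5)
I(A) = 3 - 5/A
K(n, Y) = -3 (K(n, Y) = 6*(-1/2) = -3)
J(v, Z) = Z (J(v, Z) = 0*(3 - 5/(5 + Z)) + Z = 0 + Z = Z)
10*J(-144, w + 0*K(4, -5)) = 10*(-4 + 0*(-3)) = 10*(-4 + 0) = 10*(-4) = -40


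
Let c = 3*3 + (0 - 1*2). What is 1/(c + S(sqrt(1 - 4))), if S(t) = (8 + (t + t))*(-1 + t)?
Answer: -7/157 - 6*I*sqrt(3)/157 ≈ -0.044586 - 0.066193*I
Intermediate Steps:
S(t) = (-1 + t)*(8 + 2*t) (S(t) = (8 + 2*t)*(-1 + t) = (-1 + t)*(8 + 2*t))
c = 7 (c = 9 + (0 - 2) = 9 - 2 = 7)
1/(c + S(sqrt(1 - 4))) = 1/(7 + (-8 + 2*(sqrt(1 - 4))**2 + 6*sqrt(1 - 4))) = 1/(7 + (-8 + 2*(sqrt(-3))**2 + 6*sqrt(-3))) = 1/(7 + (-8 + 2*(I*sqrt(3))**2 + 6*(I*sqrt(3)))) = 1/(7 + (-8 + 2*(-3) + 6*I*sqrt(3))) = 1/(7 + (-8 - 6 + 6*I*sqrt(3))) = 1/(7 + (-14 + 6*I*sqrt(3))) = 1/(-7 + 6*I*sqrt(3))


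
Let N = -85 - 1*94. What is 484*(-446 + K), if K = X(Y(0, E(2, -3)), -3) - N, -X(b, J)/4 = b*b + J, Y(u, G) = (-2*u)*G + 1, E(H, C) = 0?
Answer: -125356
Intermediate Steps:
Y(u, G) = 1 - 2*G*u (Y(u, G) = -2*G*u + 1 = 1 - 2*G*u)
X(b, J) = -4*J - 4*b**2 (X(b, J) = -4*(b*b + J) = -4*(b**2 + J) = -4*(J + b**2) = -4*J - 4*b**2)
N = -179 (N = -85 - 94 = -179)
K = 187 (K = (-4*(-3) - 4*(1 - 2*0*0)**2) - 1*(-179) = (12 - 4*(1 + 0)**2) + 179 = (12 - 4*1**2) + 179 = (12 - 4*1) + 179 = (12 - 4) + 179 = 8 + 179 = 187)
484*(-446 + K) = 484*(-446 + 187) = 484*(-259) = -125356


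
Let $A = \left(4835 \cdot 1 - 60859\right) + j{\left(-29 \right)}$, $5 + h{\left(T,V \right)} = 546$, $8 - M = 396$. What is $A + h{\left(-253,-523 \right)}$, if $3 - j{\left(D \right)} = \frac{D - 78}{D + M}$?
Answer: $- \frac{23135267}{417} \approx -55480.0$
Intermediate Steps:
$M = -388$ ($M = 8 - 396 = -388$)
$j{\left(D \right)} = 3 - \frac{-78 + D}{-388 + D}$ ($j{\left(D \right)} = 3 - \frac{D - 78}{D - 388} = 3 - \frac{-78 + D}{-388 + D}$)
$h{\left(T,V \right)} = 541$ ($h{\left(T,V \right)} = -5 + 546 = 541$)
$A = - \frac{23360864}{417}$ ($A = \left(4835 \cdot 1 - 60859\right) + \frac{2 \left(-543 - 29\right)}{-388 - 29} = \left(4835 - 60859\right) + 2 \frac{1}{-417} \left(-572\right) = -56024 + 2 \left(- \frac{1}{417}\right) \left(-572\right) = -56024 + \frac{1144}{417} = - \frac{23360864}{417} \approx -56021.0$)
$A + h{\left(-253,-523 \right)} = - \frac{23360864}{417} + 541 = - \frac{23135267}{417}$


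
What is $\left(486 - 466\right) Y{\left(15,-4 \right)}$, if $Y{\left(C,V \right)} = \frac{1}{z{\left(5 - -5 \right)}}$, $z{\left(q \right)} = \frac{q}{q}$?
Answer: $20$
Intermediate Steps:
$z{\left(q \right)} = 1$
$Y{\left(C,V \right)} = 1$ ($Y{\left(C,V \right)} = 1^{-1} = 1$)
$\left(486 - 466\right) Y{\left(15,-4 \right)} = \left(486 - 466\right) 1 = 20 \cdot 1 = 20$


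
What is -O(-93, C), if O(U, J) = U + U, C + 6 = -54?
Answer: 186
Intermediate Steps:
C = -60 (C = -6 - 54 = -60)
O(U, J) = 2*U
-O(-93, C) = -2*(-93) = -1*(-186) = 186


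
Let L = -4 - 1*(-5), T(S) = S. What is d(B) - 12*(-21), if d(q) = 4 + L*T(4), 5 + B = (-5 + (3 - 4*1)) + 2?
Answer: 260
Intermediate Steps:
L = 1 (L = -4 + 5 = 1)
B = -9 (B = -5 + ((-5 + (3 - 4*1)) + 2) = -5 + ((-5 + (3 - 4)) + 2) = -5 + ((-5 - 1) + 2) = -5 + (-6 + 2) = -5 - 4 = -9)
d(q) = 8 (d(q) = 4 + 1*4 = 4 + 4 = 8)
d(B) - 12*(-21) = 8 - 12*(-21) = 8 - 1*(-252) = 8 + 252 = 260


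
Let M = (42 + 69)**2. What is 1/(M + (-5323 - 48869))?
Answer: -1/41871 ≈ -2.3883e-5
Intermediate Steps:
M = 12321 (M = 111**2 = 12321)
1/(M + (-5323 - 48869)) = 1/(12321 + (-5323 - 48869)) = 1/(12321 - 54192) = 1/(-41871) = -1/41871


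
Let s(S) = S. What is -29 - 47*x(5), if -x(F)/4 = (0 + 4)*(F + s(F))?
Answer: 7491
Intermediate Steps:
x(F) = -32*F (x(F) = -4*(0 + 4)*(F + F) = -16*2*F = -32*F)
-29 - 47*x(5) = -29 - (-1504)*5 = -29 - 47*(-160) = -29 + 7520 = 7491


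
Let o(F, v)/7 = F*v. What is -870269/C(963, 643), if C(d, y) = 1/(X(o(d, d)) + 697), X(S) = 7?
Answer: -612669376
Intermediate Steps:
o(F, v) = 7*F*v (o(F, v) = 7*(F*v) = 7*F*v)
C(d, y) = 1/704 (C(d, y) = 1/(7 + 697) = 1/704)
-870269/C(963, 643) = -870269/1/704 = -870269*704 = -612669376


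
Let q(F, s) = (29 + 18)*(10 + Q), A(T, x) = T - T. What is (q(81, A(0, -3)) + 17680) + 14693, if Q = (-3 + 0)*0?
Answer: 32843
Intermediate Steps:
A(T, x) = 0
Q = 0 (Q = -3*0 = 0)
q(F, s) = 470 (q(F, s) = (29 + 18)*(10 + 0) = 47*10 = 470)
(q(81, A(0, -3)) + 17680) + 14693 = (470 + 17680) + 14693 = 18150 + 14693 = 32843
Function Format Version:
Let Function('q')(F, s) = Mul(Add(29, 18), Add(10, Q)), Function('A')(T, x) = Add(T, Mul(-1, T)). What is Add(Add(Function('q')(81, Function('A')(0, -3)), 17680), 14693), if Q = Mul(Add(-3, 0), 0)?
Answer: 32843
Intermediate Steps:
Function('A')(T, x) = 0
Q = 0 (Q = Mul(-3, 0) = 0)
Function('q')(F, s) = 470 (Function('q')(F, s) = Mul(Add(29, 18), Add(10, 0)) = Mul(47, 10) = 470)
Add(Add(Function('q')(81, Function('A')(0, -3)), 17680), 14693) = Add(Add(470, 17680), 14693) = Add(18150, 14693) = 32843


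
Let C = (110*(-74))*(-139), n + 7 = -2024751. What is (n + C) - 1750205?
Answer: -2643503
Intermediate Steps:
n = -2024758 (n = -7 - 2024751 = -2024758)
C = 1131460 (C = -8140*(-139) = 1131460)
(n + C) - 1750205 = (-2024758 + 1131460) - 1750205 = -893298 - 1750205 = -2643503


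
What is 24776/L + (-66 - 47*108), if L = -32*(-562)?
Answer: -11556119/2248 ≈ -5140.6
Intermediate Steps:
L = 17984
24776/L + (-66 - 47*108) = 24776/17984 + (-66 - 47*108) = 24776*(1/17984) + (-66 - 5076) = 3097/2248 - 5142 = -11556119/2248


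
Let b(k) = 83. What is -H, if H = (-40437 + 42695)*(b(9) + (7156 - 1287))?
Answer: -13439616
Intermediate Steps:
H = 13439616 (H = (-40437 + 42695)*(83 + (7156 - 1287)) = 2258*(83 + 5869) = 2258*5952 = 13439616)
-H = -1*13439616 = -13439616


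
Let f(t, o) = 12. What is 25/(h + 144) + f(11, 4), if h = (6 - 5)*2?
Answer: 1777/146 ≈ 12.171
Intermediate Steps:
h = 2 (h = 1*2 = 2)
25/(h + 144) + f(11, 4) = 25/(2 + 144) + 12 = 25/146 + 12 = 1777/146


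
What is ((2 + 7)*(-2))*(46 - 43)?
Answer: -54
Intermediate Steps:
((2 + 7)*(-2))*(46 - 43) = (9*(-2))*3 = -18*3 = -54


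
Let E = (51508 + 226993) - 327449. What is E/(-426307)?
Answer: 48948/426307 ≈ 0.11482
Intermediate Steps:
E = -48948 (E = 278501 - 327449 = -48948)
E/(-426307) = -48948/(-426307) = -48948*(-1/426307) = 48948/426307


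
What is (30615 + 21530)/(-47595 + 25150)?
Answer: -10429/4489 ≈ -2.3232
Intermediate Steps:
(30615 + 21530)/(-47595 + 25150) = 52145/(-22445) = 52145*(-1/22445) = -10429/4489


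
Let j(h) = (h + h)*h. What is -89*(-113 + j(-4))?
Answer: 7209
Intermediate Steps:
j(h) = 2*h² (j(h) = (2*h)*h = 2*h²)
-89*(-113 + j(-4)) = -89*(-113 + 2*(-4)²) = -89*(-113 + 2*16) = -89*(-113 + 32) = -89*(-81) = 7209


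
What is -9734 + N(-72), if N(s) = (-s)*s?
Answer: -14918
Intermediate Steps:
N(s) = -s**2
-9734 + N(-72) = -9734 - 1*(-72)**2 = -9734 - 1*5184 = -9734 - 5184 = -14918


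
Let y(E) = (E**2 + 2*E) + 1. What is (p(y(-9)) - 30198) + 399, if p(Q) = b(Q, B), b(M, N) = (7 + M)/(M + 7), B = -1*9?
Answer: -29798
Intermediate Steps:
B = -9
y(E) = 1 + E**2 + 2*E
b(M, N) = 1 (b(M, N) = (7 + M)/(7 + M) = 1)
p(Q) = 1
(p(y(-9)) - 30198) + 399 = (1 - 30198) + 399 = -30197 + 399 = -29798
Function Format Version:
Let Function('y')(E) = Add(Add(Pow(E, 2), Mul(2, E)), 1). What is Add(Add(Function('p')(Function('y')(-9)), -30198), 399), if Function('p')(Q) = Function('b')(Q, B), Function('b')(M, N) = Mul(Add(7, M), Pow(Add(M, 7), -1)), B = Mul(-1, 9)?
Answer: -29798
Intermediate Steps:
B = -9
Function('y')(E) = Add(1, Pow(E, 2), Mul(2, E))
Function('b')(M, N) = 1 (Function('b')(M, N) = Mul(Add(7, M), Pow(Add(7, M), -1)) = 1)
Function('p')(Q) = 1
Add(Add(Function('p')(Function('y')(-9)), -30198), 399) = Add(Add(1, -30198), 399) = Add(-30197, 399) = -29798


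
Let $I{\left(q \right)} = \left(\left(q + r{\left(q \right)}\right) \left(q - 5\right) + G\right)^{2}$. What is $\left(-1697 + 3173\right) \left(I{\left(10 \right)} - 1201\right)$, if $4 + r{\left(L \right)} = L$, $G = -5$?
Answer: $6529824$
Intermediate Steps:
$r{\left(L \right)} = -4 + L$
$I{\left(q \right)} = \left(-5 + \left(-5 + q\right) \left(-4 + 2 q\right)\right)^{2}$ ($I{\left(q \right)} = \left(\left(q + \left(-4 + q\right)\right) \left(q - 5\right) - 5\right)^{2} = \left(\left(-4 + 2 q\right) \left(-5 + q\right) - 5\right)^{2} = \left(\left(-5 + q\right) \left(-4 + 2 q\right) - 5\right)^{2} = \left(-5 + \left(-5 + q\right) \left(-4 + 2 q\right)\right)^{2}$)
$\left(-1697 + 3173\right) \left(I{\left(10 \right)} - 1201\right) = \left(-1697 + 3173\right) \left(\left(-15 - 2 \cdot 10^{2} + 14 \cdot 10\right)^{2} - 1201\right) = 1476 \left(\left(-15 - 200 + 140\right)^{2} - 1201\right) = 1476 \left(\left(-75\right)^{2} - 1201\right) = 1476 \left(5625 - 1201\right) = 1476 \cdot 4424 = 6529824$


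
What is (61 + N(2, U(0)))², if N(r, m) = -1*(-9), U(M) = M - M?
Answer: 4900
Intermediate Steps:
U(M) = 0
N(r, m) = 9
(61 + N(2, U(0)))² = (61 + 9)² = 70² = 4900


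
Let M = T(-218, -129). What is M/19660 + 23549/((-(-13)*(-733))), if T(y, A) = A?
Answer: -464202581/187340140 ≈ -2.4779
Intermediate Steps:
M = -129
M/19660 + 23549/((-(-13)*(-733))) = -129/19660 + 23549/((-(-13)*(-733))) = -129*1/19660 + 23549/((-13*733)) = -129/19660 + 23549/(-9529) = -129/19660 + 23549*(-1/9529) = -129/19660 - 23549/9529 = -464202581/187340140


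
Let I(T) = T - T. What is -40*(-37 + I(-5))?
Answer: 1480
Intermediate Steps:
I(T) = 0
-40*(-37 + I(-5)) = -40*(-37 + 0) = -40*(-37) = 1480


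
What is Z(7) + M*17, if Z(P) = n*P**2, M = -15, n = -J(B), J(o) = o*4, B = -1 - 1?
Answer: 137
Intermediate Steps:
B = -2
J(o) = 4*o
n = 8 (n = -4*(-2) = -1*(-8) = 8)
Z(P) = 8*P**2
Z(7) + M*17 = 8*7**2 - 15*17 = 8*49 - 255 = 392 - 255 = 137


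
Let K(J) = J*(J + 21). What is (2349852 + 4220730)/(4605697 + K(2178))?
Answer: 6570582/9395119 ≈ 0.69936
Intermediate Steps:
K(J) = J*(21 + J)
(2349852 + 4220730)/(4605697 + K(2178)) = (2349852 + 4220730)/(4605697 + 2178*(21 + 2178)) = 6570582/(4605697 + 2178*2199) = 6570582/(4605697 + 4789422) = 6570582/9395119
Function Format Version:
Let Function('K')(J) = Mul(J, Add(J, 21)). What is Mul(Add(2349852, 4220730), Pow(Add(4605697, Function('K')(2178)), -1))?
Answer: Rational(6570582, 9395119) ≈ 0.69936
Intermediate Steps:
Function('K')(J) = Mul(J, Add(21, J))
Mul(Add(2349852, 4220730), Pow(Add(4605697, Function('K')(2178)), -1)) = Mul(Add(2349852, 4220730), Pow(Add(4605697, Mul(2178, Add(21, 2178))), -1)) = Mul(6570582, Pow(Add(4605697, Mul(2178, 2199)), -1)) = Mul(6570582, Pow(Add(4605697, 4789422), -1)) = Mul(6570582, Pow(9395119, -1)) = Mul(6570582, Rational(1, 9395119)) = Rational(6570582, 9395119)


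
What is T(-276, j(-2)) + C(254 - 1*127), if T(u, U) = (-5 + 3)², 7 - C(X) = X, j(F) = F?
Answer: -116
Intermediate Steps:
C(X) = 7 - X
T(u, U) = 4 (T(u, U) = (-2)² = 4)
T(-276, j(-2)) + C(254 - 1*127) = 4 + (7 - (254 - 1*127)) = 4 + (7 - (254 - 127)) = 4 + (7 - 1*127) = 4 + (7 - 127) = 4 - 120 = -116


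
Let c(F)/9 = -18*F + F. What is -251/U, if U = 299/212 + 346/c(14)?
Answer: -56990052/283553 ≈ -200.99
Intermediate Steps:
c(F) = -153*F (c(F) = 9*(-18*F + F) = 9*(-17*F) = -153*F)
U = 283553/227052 (U = 299/212 + 346/((-153*14)) = 299*(1/212) + 346/(-2142) = 299/212 + 346*(-1/2142) = 299/212 - 173/1071 = 283553/227052 ≈ 1.2488)
-251/U = -251/283553/227052 = -251*227052/283553 = -56990052/283553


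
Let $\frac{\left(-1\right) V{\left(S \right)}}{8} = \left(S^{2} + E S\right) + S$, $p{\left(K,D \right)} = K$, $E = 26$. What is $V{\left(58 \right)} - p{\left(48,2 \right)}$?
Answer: $-39488$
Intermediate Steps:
$V{\left(S \right)} = - 216 S - 8 S^{2}$ ($V{\left(S \right)} = - 8 \left(\left(S^{2} + 26 S\right) + S\right) = - 8 \left(S^{2} + 27 S\right) = - 216 S - 8 S^{2}$)
$V{\left(58 \right)} - p{\left(48,2 \right)} = \left(-8\right) 58 \left(27 + 58\right) - 48 = \left(-8\right) 58 \cdot 85 - 48 = -39440 - 48 = -39488$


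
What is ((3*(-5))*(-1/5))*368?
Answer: 1104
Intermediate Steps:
((3*(-5))*(-1/5))*368 = -(-15)/5*368 = -15*(-⅕)*368 = 3*368 = 1104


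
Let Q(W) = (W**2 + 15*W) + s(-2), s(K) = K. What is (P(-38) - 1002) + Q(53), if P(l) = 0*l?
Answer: 2600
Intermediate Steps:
P(l) = 0
Q(W) = -2 + W**2 + 15*W (Q(W) = (W**2 + 15*W) - 2 = -2 + W**2 + 15*W)
(P(-38) - 1002) + Q(53) = (0 - 1002) + (-2 + 53**2 + 15*53) = -1002 + (-2 + 2809 + 795) = -1002 + 3602 = 2600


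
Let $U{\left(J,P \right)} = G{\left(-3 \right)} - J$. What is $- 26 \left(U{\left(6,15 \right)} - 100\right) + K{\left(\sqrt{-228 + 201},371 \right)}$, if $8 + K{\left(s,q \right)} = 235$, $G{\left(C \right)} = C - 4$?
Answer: $3165$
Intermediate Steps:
$G{\left(C \right)} = -4 + C$
$U{\left(J,P \right)} = -7 - J$ ($U{\left(J,P \right)} = \left(-4 - 3\right) - J = -7 - J$)
$K{\left(s,q \right)} = 227$ ($K{\left(s,q \right)} = -8 + 235 = 227$)
$- 26 \left(U{\left(6,15 \right)} - 100\right) + K{\left(\sqrt{-228 + 201},371 \right)} = - 26 \left(\left(-7 - 6\right) - 100\right) + 227 = - 26 \left(-13 - 100\right) + 227 = \left(-26\right) \left(-113\right) + 227 = 2938 + 227 = 3165$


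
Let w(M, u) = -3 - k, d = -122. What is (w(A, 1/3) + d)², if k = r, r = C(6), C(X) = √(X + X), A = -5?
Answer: 15637 + 500*√3 ≈ 16503.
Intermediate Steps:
C(X) = √2*√X (C(X) = √(2*X) = √2*√X)
r = 2*√3 (r = √2*√6 = 2*√3 ≈ 3.4641)
k = 2*√3 ≈ 3.4641
w(M, u) = -3 - 2*√3
(w(A, 1/3) + d)² = ((-3 - 2*√3) - 122)² = (-125 - 2*√3)²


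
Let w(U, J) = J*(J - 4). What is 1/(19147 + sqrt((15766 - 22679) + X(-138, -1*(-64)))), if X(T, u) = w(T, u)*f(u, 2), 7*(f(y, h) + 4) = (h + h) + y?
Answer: 134029/2566148054 - sqrt(736463)/2566148054 ≈ 5.1895e-5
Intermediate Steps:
w(U, J) = J*(-4 + J)
f(y, h) = -4 + y/7 + 2*h/7 (f(y, h) = -4 + ((h + h) + y)/7 = -4 + (2*h + y)/7 = -4 + (y + 2*h)/7 = -4 + (y/7 + 2*h/7) = -4 + y/7 + 2*h/7)
X(T, u) = u*(-4 + u)*(-24/7 + u/7) (X(T, u) = (u*(-4 + u))*(-4 + u/7 + (2/7)*2) = (u*(-4 + u))*(-4 + u/7 + 4/7) = (u*(-4 + u))*(-24/7 + u/7) = u*(-4 + u)*(-24/7 + u/7))
1/(19147 + sqrt((15766 - 22679) + X(-138, -1*(-64)))) = 1/(19147 + sqrt((15766 - 22679) + (-1*(-64))*(-24 - 1*(-64))*(-4 - 1*(-64))/7)) = 1/(19147 + sqrt(-6913 + (1/7)*64*(-24 + 64)*(-4 + 64))) = 1/(19147 + sqrt(-6913 + (1/7)*64*40*60)) = 1/(19147 + sqrt(-6913 + 153600/7)) = 1/(19147 + sqrt(105209/7)) = 1/(19147 + sqrt(736463)/7)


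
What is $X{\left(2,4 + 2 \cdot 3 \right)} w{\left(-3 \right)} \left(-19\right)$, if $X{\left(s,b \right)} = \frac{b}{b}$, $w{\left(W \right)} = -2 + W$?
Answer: $95$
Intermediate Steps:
$X{\left(s,b \right)} = 1$
$X{\left(2,4 + 2 \cdot 3 \right)} w{\left(-3 \right)} \left(-19\right) = 1 \left(-2 - 3\right) \left(-19\right) = 1 \left(-5\right) \left(-19\right) = \left(-5\right) \left(-19\right) = 95$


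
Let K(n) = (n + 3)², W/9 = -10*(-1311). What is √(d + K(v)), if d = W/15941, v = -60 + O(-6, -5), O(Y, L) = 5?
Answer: √1908612574/839 ≈ 52.071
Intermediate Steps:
W = 117990 (W = 9*(-10*(-1311)) = 9*13110 = 117990)
v = -55 (v = -60 + 5 = -55)
d = 6210/839 (d = 117990/15941 = 117990*(1/15941) = 6210/839 ≈ 7.4017)
K(n) = (3 + n)²
√(d + K(v)) = √(6210/839 + (3 - 55)²) = √(6210/839 + (-52)²) = √(6210/839 + 2704) = √(2274866/839) = √1908612574/839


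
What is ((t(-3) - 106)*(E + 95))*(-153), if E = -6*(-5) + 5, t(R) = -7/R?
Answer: 2061930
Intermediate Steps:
E = 35 (E = 30 + 5 = 35)
((t(-3) - 106)*(E + 95))*(-153) = ((-7/(-3) - 106)*(35 + 95))*(-153) = ((-7*(-⅓) - 106)*130)*(-153) = ((7/3 - 106)*130)*(-153) = -311/3*130*(-153) = -40430/3*(-153) = 2061930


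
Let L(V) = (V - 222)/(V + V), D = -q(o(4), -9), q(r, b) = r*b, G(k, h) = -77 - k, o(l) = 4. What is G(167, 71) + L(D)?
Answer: -2959/12 ≈ -246.58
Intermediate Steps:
q(r, b) = b*r
D = 36 (D = -(-9)*4 = -1*(-36) = 36)
L(V) = (-222 + V)/(2*V) (L(V) = (-222 + V)/((2*V)) = (-222 + V)*(1/(2*V)) = (-222 + V)/(2*V))
G(167, 71) + L(D) = (-77 - 1*167) + (1/2)*(-222 + 36)/36 = (-77 - 167) + (1/2)*(1/36)*(-186) = -244 - 31/12 = -2959/12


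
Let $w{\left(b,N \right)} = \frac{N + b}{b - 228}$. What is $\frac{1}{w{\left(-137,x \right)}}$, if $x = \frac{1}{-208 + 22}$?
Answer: $\frac{67890}{25483} \approx 2.6641$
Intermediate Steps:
$x = - \frac{1}{186}$ ($x = \frac{1}{-186} = - \frac{1}{186} \approx -0.0053763$)
$w{\left(b,N \right)} = \frac{N + b}{-228 + b}$
$\frac{1}{w{\left(-137,x \right)}} = \frac{1}{\frac{1}{-228 - 137} \left(- \frac{1}{186} - 137\right)} = \frac{1}{\frac{1}{-365} \left(- \frac{25483}{186}\right)} = \frac{1}{\left(- \frac{1}{365}\right) \left(- \frac{25483}{186}\right)} = \frac{1}{\frac{25483}{67890}} = \frac{67890}{25483}$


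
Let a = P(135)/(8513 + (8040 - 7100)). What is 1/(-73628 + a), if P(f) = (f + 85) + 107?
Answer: -3151/232001719 ≈ -1.3582e-5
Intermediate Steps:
P(f) = 192 + f (P(f) = (85 + f) + 107 = 192 + f)
a = 109/3151 (a = (192 + 135)/(8513 + (8040 - 7100)) = 327/(8513 + 940) = 327/9453 = 327*(1/9453) = 109/3151 ≈ 0.034592)
1/(-73628 + a) = 1/(-73628 + 109/3151) = 1/(-232001719/3151) = -3151/232001719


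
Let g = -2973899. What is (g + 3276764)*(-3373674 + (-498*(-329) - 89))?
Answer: -972172723665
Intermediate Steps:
(g + 3276764)*(-3373674 + (-498*(-329) - 89)) = (-2973899 + 3276764)*(-3373674 + (-498*(-329) - 89)) = 302865*(-3373674 + (163842 - 89)) = 302865*(-3373674 + 163753) = 302865*(-3209921) = -972172723665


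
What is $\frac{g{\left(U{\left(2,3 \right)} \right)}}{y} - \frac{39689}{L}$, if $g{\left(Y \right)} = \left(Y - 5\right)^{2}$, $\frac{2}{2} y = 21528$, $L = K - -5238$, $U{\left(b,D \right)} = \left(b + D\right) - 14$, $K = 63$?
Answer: $- \frac{23705161}{3169998} \approx -7.478$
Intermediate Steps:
$U{\left(b,D \right)} = -14 + D + b$ ($U{\left(b,D \right)} = \left(D + b\right) - 14 = -14 + D + b$)
$L = 5301$ ($L = 63 - -5238 = 63 + 5238 = 5301$)
$y = 21528$
$g{\left(Y \right)} = \left(-5 + Y\right)^{2}$
$\frac{g{\left(U{\left(2,3 \right)} \right)}}{y} - \frac{39689}{L} = \frac{\left(-5 + \left(-14 + 3 + 2\right)\right)^{2}}{21528} - \frac{39689}{5301} = \left(-5 - 9\right)^{2} \cdot \frac{1}{21528} - \frac{39689}{5301} = \left(-14\right)^{2} \cdot \frac{1}{21528} - \frac{39689}{5301} = 196 \cdot \frac{1}{21528} - \frac{39689}{5301} = \frac{49}{5382} - \frac{39689}{5301} = - \frac{23705161}{3169998}$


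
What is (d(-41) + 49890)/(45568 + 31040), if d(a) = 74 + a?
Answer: 5547/8512 ≈ 0.65167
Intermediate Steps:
(d(-41) + 49890)/(45568 + 31040) = ((74 - 41) + 49890)/(45568 + 31040) = (33 + 49890)/76608 = 49923*(1/76608) = 5547/8512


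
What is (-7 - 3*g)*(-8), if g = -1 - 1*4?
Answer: -64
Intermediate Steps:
g = -5 (g = -1 - 4 = -5)
(-7 - 3*g)*(-8) = (-7 - 3*(-5))*(-8) = (-7 + 15)*(-8) = 8*(-8) = -64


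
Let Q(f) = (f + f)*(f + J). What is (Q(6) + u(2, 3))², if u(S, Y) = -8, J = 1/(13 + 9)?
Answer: 504100/121 ≈ 4166.1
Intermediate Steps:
J = 1/22 ≈ 0.045455
Q(f) = 2*f*(1/22 + f) (Q(f) = (f + f)*(f + 1/22) = (2*f)*(1/22 + f) = 2*f*(1/22 + f))
(Q(6) + u(2, 3))² = ((1/11)*6*(1 + 22*6) - 8)² = ((1/11)*6*(1 + 132) - 8)² = ((1/11)*6*133 - 8)² = (798/11 - 8)² = (710/11)² = 504100/121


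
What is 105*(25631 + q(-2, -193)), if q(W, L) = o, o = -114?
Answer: 2679285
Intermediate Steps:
q(W, L) = -114
105*(25631 + q(-2, -193)) = 105*(25631 - 114) = 105*25517 = 2679285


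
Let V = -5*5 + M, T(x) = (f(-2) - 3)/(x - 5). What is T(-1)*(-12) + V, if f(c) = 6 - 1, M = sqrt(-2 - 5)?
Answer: -21 + I*sqrt(7) ≈ -21.0 + 2.6458*I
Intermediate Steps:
M = I*sqrt(7) (M = sqrt(-7) = I*sqrt(7) ≈ 2.6458*I)
f(c) = 5
T(x) = 2/(-5 + x) (T(x) = (5 - 3)/(x - 5) = 2/(-5 + x))
V = -25 + I*sqrt(7) (V = -5*5 + I*sqrt(7) = -25 + I*sqrt(7) ≈ -25.0 + 2.6458*I)
T(-1)*(-12) + V = (2/(-5 - 1))*(-12) + (-25 + I*sqrt(7)) = (2/(-6))*(-12) + (-25 + I*sqrt(7)) = (2*(-1/6))*(-12) + (-25 + I*sqrt(7)) = -1/3*(-12) + (-25 + I*sqrt(7)) = 4 + (-25 + I*sqrt(7)) = -21 + I*sqrt(7)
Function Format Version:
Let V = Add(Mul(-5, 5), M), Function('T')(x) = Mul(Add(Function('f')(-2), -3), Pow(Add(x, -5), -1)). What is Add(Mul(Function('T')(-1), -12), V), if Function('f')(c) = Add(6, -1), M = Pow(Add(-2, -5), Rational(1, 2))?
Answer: Add(-21, Mul(I, Pow(7, Rational(1, 2)))) ≈ Add(-21.000, Mul(2.6458, I))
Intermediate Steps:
M = Mul(I, Pow(7, Rational(1, 2))) (M = Pow(-7, Rational(1, 2)) = Mul(I, Pow(7, Rational(1, 2))) ≈ Mul(2.6458, I))
Function('f')(c) = 5
Function('T')(x) = Mul(2, Pow(Add(-5, x), -1)) (Function('T')(x) = Mul(Add(5, -3), Pow(Add(x, -5), -1)) = Mul(2, Pow(Add(-5, x), -1)))
V = Add(-25, Mul(I, Pow(7, Rational(1, 2)))) (V = Add(Mul(-5, 5), Mul(I, Pow(7, Rational(1, 2)))) = Add(-25, Mul(I, Pow(7, Rational(1, 2)))) ≈ Add(-25.000, Mul(2.6458, I)))
Add(Mul(Function('T')(-1), -12), V) = Add(Mul(Mul(2, Pow(Add(-5, -1), -1)), -12), Add(-25, Mul(I, Pow(7, Rational(1, 2))))) = Add(Mul(Mul(2, Pow(-6, -1)), -12), Add(-25, Mul(I, Pow(7, Rational(1, 2))))) = Add(Mul(Mul(2, Rational(-1, 6)), -12), Add(-25, Mul(I, Pow(7, Rational(1, 2))))) = Add(Mul(Rational(-1, 3), -12), Add(-25, Mul(I, Pow(7, Rational(1, 2))))) = Add(4, Add(-25, Mul(I, Pow(7, Rational(1, 2))))) = Add(-21, Mul(I, Pow(7, Rational(1, 2))))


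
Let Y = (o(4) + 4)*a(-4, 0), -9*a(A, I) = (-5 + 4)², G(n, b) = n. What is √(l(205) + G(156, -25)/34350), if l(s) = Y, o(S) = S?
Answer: I*√10434614/3435 ≈ 0.9404*I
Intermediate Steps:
a(A, I) = -⅑ (a(A, I) = -(-5 + 4)²/9 = -⅑*(-1)² = -⅑*1 = -⅑)
Y = -8/9 (Y = (4 + 4)*(-⅑) = 8*(-⅑) = -8/9 ≈ -0.88889)
l(s) = -8/9
√(l(205) + G(156, -25)/34350) = √(-8/9 + 156/34350) = √(-8/9 + 156*(1/34350)) = √(-8/9 + 26/5725) = √(-45566/51525) = I*√10434614/3435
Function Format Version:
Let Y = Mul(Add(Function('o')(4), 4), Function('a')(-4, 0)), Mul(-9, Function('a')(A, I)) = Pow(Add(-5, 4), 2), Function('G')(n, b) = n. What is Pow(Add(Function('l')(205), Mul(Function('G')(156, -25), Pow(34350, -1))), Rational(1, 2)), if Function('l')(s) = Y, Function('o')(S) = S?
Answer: Mul(Rational(1, 3435), I, Pow(10434614, Rational(1, 2))) ≈ Mul(0.94040, I)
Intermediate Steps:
Function('a')(A, I) = Rational(-1, 9) (Function('a')(A, I) = Mul(Rational(-1, 9), Pow(Add(-5, 4), 2)) = Mul(Rational(-1, 9), Pow(-1, 2)) = Mul(Rational(-1, 9), 1) = Rational(-1, 9))
Y = Rational(-8, 9) (Y = Mul(Add(4, 4), Rational(-1, 9)) = Mul(8, Rational(-1, 9)) = Rational(-8, 9) ≈ -0.88889)
Function('l')(s) = Rational(-8, 9)
Pow(Add(Function('l')(205), Mul(Function('G')(156, -25), Pow(34350, -1))), Rational(1, 2)) = Pow(Add(Rational(-8, 9), Mul(156, Pow(34350, -1))), Rational(1, 2)) = Pow(Add(Rational(-8, 9), Mul(156, Rational(1, 34350))), Rational(1, 2)) = Pow(Add(Rational(-8, 9), Rational(26, 5725)), Rational(1, 2)) = Pow(Rational(-45566, 51525), Rational(1, 2)) = Mul(Rational(1, 3435), I, Pow(10434614, Rational(1, 2)))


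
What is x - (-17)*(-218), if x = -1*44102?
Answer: -47808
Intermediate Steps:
x = -44102
x - (-17)*(-218) = -44102 - (-17)*(-218) = -44102 - 1*3706 = -44102 - 3706 = -47808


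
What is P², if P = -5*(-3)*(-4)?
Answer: 3600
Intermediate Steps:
P = -60 (P = 15*(-4) = -60)
P² = (-60)² = 3600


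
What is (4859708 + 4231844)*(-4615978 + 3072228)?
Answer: -14035083400000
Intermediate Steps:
(4859708 + 4231844)*(-4615978 + 3072228) = 9091552*(-1543750) = -14035083400000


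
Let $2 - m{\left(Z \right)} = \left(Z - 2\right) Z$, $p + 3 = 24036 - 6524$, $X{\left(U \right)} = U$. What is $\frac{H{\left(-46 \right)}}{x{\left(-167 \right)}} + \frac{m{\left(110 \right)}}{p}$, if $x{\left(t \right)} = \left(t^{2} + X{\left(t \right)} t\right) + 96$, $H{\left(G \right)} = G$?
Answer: $- \frac{332238393}{489148933} \approx -0.67922$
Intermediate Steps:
$p = 17509$ ($p = -3 + \left(24036 - 6524\right) = -3 + 17512 = 17509$)
$m{\left(Z \right)} = 2 - Z \left(-2 + Z\right)$ ($m{\left(Z \right)} = 2 - \left(Z - 2\right) Z = 2 - \left(-2 + Z\right) Z = 2 - Z \left(-2 + Z\right)$)
$x{\left(t \right)} = 96 + 2 t^{2}$ ($x{\left(t \right)} = \left(t^{2} + t t\right) + 96 = \left(t^{2} + t^{2}\right) + 96 = 2 t^{2} + 96 = 96 + 2 t^{2}$)
$\frac{H{\left(-46 \right)}}{x{\left(-167 \right)}} + \frac{m{\left(110 \right)}}{p} = - \frac{46}{96 + 2 \left(-167\right)^{2}} + \frac{2 - 110^{2} + 2 \cdot 110}{17509} = - \frac{46}{96 + 2 \cdot 27889} + \left(2 - 12100 + 220\right) \frac{1}{17509} = - \frac{46}{96 + 55778} + \left(2 - 12100 + 220\right) \frac{1}{17509} = - \frac{46}{55874} - \frac{11878}{17509} = \left(-46\right) \frac{1}{55874} - \frac{11878}{17509} = - \frac{23}{27937} - \frac{11878}{17509} = - \frac{332238393}{489148933}$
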